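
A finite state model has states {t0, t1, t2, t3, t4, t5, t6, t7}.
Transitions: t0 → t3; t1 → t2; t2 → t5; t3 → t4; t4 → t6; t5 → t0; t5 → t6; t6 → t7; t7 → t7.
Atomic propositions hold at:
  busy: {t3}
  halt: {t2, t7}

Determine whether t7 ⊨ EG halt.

Yes

EG halt: greatest fixpoint, start Z0 = {t2, t7}, keep only states in Sat with some successor in Z. Z1 = {t7}; fixed.
Sat(EG halt) = {t7}
t7 ∈ Sat(EG halt) = {t7}, so the formula holds at t7.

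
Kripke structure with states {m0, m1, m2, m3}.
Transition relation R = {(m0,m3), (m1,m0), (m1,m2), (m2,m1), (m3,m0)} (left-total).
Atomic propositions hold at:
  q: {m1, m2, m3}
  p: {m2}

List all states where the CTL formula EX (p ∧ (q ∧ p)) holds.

Sat(q ∧ p) = {m2}
Sat(p ∧ (q ∧ p)) = {m2}
Sat(EX (p ∧ (q ∧ p))) = {s : some successor in {m2}} = {m1}

{m1}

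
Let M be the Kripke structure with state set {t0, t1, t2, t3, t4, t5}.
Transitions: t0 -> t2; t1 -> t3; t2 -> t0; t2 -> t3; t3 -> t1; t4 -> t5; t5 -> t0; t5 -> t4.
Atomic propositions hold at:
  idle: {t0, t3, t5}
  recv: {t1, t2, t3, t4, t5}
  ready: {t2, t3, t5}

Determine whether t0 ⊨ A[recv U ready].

A[recv U ready]: least fixpoint, start Z0 = Sat(ready) = {t2, t3, t5}, add states in Sat(recv) with every successor in Z. Z1 = {t1, t2, t3, t4, t5}; fixed.
Sat(A[recv U ready]) = {t1, t2, t3, t4, t5}
t0 ∉ Sat(A[recv U ready]) = {t1, t2, t3, t4, t5}, so the formula does not hold at t0.

No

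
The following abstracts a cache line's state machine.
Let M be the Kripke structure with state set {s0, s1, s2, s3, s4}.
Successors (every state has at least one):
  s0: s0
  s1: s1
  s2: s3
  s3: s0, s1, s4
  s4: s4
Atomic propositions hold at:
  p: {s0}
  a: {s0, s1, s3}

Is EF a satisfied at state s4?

No

EF a: least fixpoint, start Z0 = {s0, s1, s3}, add states with some successor in Z. Z1 = {s0, s1, s2, s3}; fixed.
Sat(EF a) = {s0, s1, s2, s3}
s4 ∉ Sat(EF a) = {s0, s1, s2, s3}, so the formula does not hold at s4.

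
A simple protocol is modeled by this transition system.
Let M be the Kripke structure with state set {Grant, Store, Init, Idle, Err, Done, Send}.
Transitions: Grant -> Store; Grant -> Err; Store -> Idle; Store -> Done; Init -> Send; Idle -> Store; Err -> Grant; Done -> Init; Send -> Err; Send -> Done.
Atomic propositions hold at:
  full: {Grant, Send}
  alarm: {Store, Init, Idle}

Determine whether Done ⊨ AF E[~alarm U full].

Yes

Sat(~alarm) = {Grant, Err, Done, Send}
E[~alarm U full]: least fixpoint, start Z0 = Sat(full) = {Grant, Send}, add states in Sat(~alarm) with some successor in Z. Z1 = {Grant, Err, Send}; fixed.
Sat(E[~alarm U full]) = {Grant, Err, Send}
AF E[~alarm U full]: least fixpoint, start Z0 = {Grant, Err, Send}, add states with every successor in Z. Z1 = {Grant, Init, Err, Send}; Z2 = {Grant, Init, Err, Done, Send}; fixed.
Sat(AF E[~alarm U full]) = {Grant, Init, Err, Done, Send}
Done ∈ Sat(AF E[~alarm U full]) = {Grant, Init, Err, Done, Send}, so the formula holds at Done.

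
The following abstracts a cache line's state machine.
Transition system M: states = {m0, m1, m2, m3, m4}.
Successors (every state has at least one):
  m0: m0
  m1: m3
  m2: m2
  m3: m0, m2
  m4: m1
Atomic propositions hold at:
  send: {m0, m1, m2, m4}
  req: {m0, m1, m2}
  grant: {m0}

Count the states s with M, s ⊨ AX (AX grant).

1

Sat(AX grant) = {s : every successor in {m0}} = {m0}
Sat(AX (AX grant)) = {s : every successor in {m0}} = {m0}
|Sat(AX (AX grant))| = |{m0}| = 1.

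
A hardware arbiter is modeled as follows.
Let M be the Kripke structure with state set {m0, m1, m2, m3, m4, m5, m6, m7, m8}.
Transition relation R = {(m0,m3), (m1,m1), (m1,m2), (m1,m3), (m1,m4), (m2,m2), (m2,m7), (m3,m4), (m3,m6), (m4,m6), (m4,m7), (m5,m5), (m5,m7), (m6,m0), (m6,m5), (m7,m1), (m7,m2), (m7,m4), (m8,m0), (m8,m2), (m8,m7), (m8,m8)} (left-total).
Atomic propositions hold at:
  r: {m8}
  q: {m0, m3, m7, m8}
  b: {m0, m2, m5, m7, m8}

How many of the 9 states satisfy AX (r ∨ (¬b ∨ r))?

Sat(¬b) = {m1, m3, m4, m6}
Sat(¬b ∨ r) = {m1, m3, m4, m6, m8}
Sat(r ∨ (¬b ∨ r)) = {m1, m3, m4, m6, m8}
Sat(AX (r ∨ (¬b ∨ r))) = {s : every successor in {m1, m3, m4, m6, m8}} = {m0, m3}
|Sat(AX (r ∨ (¬b ∨ r)))| = |{m0, m3}| = 2.

2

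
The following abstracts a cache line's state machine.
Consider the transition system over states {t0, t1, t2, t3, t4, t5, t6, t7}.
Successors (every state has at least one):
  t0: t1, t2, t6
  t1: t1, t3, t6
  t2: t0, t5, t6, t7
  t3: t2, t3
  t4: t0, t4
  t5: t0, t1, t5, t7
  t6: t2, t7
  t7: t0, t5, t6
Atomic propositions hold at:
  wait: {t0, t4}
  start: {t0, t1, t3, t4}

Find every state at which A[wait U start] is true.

{t0, t1, t3, t4}

A[wait U start]: least fixpoint, start Z0 = Sat(start) = {t0, t1, t3, t4}, add states in Sat(wait) with every successor in Z. Already a fixed point.
Sat(A[wait U start]) = {t0, t1, t3, t4}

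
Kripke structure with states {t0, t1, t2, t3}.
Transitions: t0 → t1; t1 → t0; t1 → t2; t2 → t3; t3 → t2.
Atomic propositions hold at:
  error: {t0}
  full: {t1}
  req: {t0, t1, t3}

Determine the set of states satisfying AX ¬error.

Sat(¬error) = {t1, t2, t3}
Sat(AX ¬error) = {s : every successor in {t1, t2, t3}} = {t0, t2, t3}

{t0, t2, t3}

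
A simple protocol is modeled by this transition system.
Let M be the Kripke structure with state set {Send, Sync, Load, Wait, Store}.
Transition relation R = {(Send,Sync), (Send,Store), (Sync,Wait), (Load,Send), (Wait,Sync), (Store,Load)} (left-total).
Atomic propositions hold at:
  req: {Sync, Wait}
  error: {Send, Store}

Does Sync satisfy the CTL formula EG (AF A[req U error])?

No

A[req U error]: least fixpoint, start Z0 = Sat(error) = {Send, Store}, add states in Sat(req) with every successor in Z. Already a fixed point.
Sat(A[req U error]) = {Send, Store}
AF A[req U error]: least fixpoint, start Z0 = {Send, Store}, add states with every successor in Z. Z1 = {Send, Load, Store}; fixed.
Sat(AF A[req U error]) = {Send, Load, Store}
EG (AF A[req U error]): greatest fixpoint, start Z0 = {Send, Load, Store}, keep only states in Sat with some successor in Z. Already a fixed point.
Sat(EG (AF A[req U error])) = {Send, Load, Store}
Sync ∉ Sat(EG (AF A[req U error])) = {Send, Load, Store}, so the formula does not hold at Sync.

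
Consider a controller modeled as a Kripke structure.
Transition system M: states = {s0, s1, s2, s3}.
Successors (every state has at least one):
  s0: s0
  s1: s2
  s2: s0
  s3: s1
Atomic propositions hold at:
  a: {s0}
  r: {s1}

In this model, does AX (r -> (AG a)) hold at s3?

No

AG a: greatest fixpoint, start Z0 = {s0}, keep only states in Sat with every successor in Z. Already a fixed point.
Sat(AG a) = {s0}
Sat(r -> (AG a)) = {s0, s2, s3}
Sat(AX (r -> (AG a))) = {s : every successor in {s0, s2, s3}} = {s0, s1, s2}
s3 ∉ Sat(AX (r -> (AG a))) = {s0, s1, s2}, so the formula does not hold at s3.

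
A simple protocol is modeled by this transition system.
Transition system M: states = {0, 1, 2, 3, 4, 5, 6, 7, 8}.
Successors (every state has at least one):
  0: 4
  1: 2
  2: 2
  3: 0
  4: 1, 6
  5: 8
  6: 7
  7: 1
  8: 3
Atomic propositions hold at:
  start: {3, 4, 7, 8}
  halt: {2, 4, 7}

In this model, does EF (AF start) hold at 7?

Yes

AF start: least fixpoint, start Z0 = {3, 4, 7, 8}, add states with every successor in Z. Z1 = {0, 3, 4, 5, 6, 7, 8}; fixed.
Sat(AF start) = {0, 3, 4, 5, 6, 7, 8}
EF (AF start): least fixpoint, start Z0 = {0, 3, 4, 5, 6, 7, 8}, add states with some successor in Z. Already a fixed point.
Sat(EF (AF start)) = {0, 3, 4, 5, 6, 7, 8}
7 ∈ Sat(EF (AF start)) = {0, 3, 4, 5, 6, 7, 8}, so the formula holds at 7.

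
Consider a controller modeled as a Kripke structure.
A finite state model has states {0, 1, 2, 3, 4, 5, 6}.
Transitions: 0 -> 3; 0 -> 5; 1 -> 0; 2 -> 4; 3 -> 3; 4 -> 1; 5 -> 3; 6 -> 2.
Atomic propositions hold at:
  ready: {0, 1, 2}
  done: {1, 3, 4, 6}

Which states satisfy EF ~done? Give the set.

Sat(~done) = {0, 2, 5}
EF ~done: least fixpoint, start Z0 = {0, 2, 5}, add states with some successor in Z. Z1 = {0, 1, 2, 5, 6}; Z2 = {0, 1, 2, 4, 5, 6}; fixed.
Sat(EF ~done) = {0, 1, 2, 4, 5, 6}

{0, 1, 2, 4, 5, 6}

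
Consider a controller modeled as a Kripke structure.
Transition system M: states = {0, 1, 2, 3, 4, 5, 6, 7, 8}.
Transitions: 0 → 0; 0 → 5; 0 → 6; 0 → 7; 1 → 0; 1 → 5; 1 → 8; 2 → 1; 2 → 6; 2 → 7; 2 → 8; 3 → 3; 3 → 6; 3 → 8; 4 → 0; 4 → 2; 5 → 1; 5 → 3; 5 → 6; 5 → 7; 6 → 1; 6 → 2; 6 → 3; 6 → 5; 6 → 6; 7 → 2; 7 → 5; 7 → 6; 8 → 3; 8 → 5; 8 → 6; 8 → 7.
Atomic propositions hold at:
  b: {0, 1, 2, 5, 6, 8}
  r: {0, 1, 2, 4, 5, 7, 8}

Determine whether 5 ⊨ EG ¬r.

No

Sat(¬r) = {3, 6}
EG ¬r: greatest fixpoint, start Z0 = {3, 6}, keep only states in Sat with some successor in Z. Already a fixed point.
Sat(EG ¬r) = {3, 6}
5 ∉ Sat(EG ¬r) = {3, 6}, so the formula does not hold at 5.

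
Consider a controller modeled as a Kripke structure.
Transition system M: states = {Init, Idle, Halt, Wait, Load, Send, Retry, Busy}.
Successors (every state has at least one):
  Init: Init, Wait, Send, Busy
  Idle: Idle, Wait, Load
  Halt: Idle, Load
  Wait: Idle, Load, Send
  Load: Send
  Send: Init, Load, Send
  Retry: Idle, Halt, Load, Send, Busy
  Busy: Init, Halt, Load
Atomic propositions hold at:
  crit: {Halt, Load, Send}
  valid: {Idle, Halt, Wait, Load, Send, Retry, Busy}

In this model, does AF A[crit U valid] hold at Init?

A[crit U valid]: least fixpoint, start Z0 = Sat(valid) = {Idle, Halt, Wait, Load, Send, Retry, Busy}, add states in Sat(crit) with every successor in Z. Already a fixed point.
Sat(A[crit U valid]) = {Idle, Halt, Wait, Load, Send, Retry, Busy}
AF A[crit U valid]: least fixpoint, start Z0 = {Idle, Halt, Wait, Load, Send, Retry, Busy}, add states with every successor in Z. Already a fixed point.
Sat(AF A[crit U valid]) = {Idle, Halt, Wait, Load, Send, Retry, Busy}
Init ∉ Sat(AF A[crit U valid]) = {Idle, Halt, Wait, Load, Send, Retry, Busy}, so the formula does not hold at Init.

No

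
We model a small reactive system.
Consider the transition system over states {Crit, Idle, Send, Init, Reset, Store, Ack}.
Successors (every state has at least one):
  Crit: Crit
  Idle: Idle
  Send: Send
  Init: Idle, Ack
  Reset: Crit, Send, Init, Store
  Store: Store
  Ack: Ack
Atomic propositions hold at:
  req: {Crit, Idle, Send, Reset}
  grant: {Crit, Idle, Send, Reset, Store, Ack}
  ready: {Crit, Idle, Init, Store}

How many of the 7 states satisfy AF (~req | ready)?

5

Sat(~req) = {Init, Store, Ack}
Sat(~req | ready) = {Crit, Idle, Init, Store, Ack}
AF (~req | ready): least fixpoint, start Z0 = {Crit, Idle, Init, Store, Ack}, add states with every successor in Z. Already a fixed point.
Sat(AF (~req | ready)) = {Crit, Idle, Init, Store, Ack}
|Sat(AF (~req | ready))| = |{Crit, Idle, Init, Store, Ack}| = 5.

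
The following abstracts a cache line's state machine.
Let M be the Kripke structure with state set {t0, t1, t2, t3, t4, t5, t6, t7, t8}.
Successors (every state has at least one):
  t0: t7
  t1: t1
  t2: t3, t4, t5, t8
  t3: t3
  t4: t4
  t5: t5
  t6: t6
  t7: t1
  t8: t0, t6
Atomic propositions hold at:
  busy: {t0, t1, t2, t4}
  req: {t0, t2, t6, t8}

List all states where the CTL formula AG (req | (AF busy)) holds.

{t0, t1, t4, t6, t7, t8}

AF busy: least fixpoint, start Z0 = {t0, t1, t2, t4}, add states with every successor in Z. Z1 = {t0, t1, t2, t4, t7}; fixed.
Sat(AF busy) = {t0, t1, t2, t4, t7}
Sat(req | (AF busy)) = {t0, t1, t2, t4, t6, t7, t8}
AG (req | (AF busy)): greatest fixpoint, start Z0 = {t0, t1, t2, t4, t6, t7, t8}, keep only states in Sat with every successor in Z. Z1 = {t0, t1, t4, t6, t7, t8}; fixed.
Sat(AG (req | (AF busy))) = {t0, t1, t4, t6, t7, t8}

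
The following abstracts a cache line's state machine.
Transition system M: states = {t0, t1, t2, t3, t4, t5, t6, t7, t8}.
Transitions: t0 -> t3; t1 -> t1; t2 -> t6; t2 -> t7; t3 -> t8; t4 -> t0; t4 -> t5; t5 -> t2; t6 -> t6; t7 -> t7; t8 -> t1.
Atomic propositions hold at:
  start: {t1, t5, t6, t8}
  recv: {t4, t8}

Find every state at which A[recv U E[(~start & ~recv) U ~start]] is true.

Sat(~start) = {t0, t2, t3, t4, t7}
Sat(~recv) = {t0, t1, t2, t3, t5, t6, t7}
Sat(~start & ~recv) = {t0, t2, t3, t7}
E[(~start & ~recv) U ~start]: least fixpoint, start Z0 = Sat(~start) = {t0, t2, t3, t4, t7}, add states in Sat(~start & ~recv) with some successor in Z. Already a fixed point.
Sat(E[(~start & ~recv) U ~start]) = {t0, t2, t3, t4, t7}
A[recv U E[(~start & ~recv) U ~start]]: least fixpoint, start Z0 = Sat(E[(~start & ~recv) U ~start]) = {t0, t2, t3, t4, t7}, add states in Sat(recv) with every successor in Z. Already a fixed point.
Sat(A[recv U E[(~start & ~recv) U ~start]]) = {t0, t2, t3, t4, t7}

{t0, t2, t3, t4, t7}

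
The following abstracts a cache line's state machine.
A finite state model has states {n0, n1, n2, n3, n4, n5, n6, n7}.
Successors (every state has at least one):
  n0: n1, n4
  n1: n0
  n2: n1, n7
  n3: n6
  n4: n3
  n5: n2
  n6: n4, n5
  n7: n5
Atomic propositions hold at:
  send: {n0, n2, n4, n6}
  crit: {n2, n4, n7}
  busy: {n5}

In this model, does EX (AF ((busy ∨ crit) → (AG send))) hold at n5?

Sat(busy ∨ crit) = {n2, n4, n5, n7}
AG send: greatest fixpoint, start Z0 = {n0, n2, n4, n6}, keep only states in Sat with every successor in Z. Z1 = ∅; fixed.
Sat(AG send) = ∅
Sat((busy ∨ crit) → (AG send)) = {n0, n1, n3, n6}
AF ((busy ∨ crit) → (AG send)): least fixpoint, start Z0 = {n0, n1, n3, n6}, add states with every successor in Z. Z1 = {n0, n1, n3, n4, n6}; fixed.
Sat(AF ((busy ∨ crit) → (AG send))) = {n0, n1, n3, n4, n6}
Sat(EX (AF ((busy ∨ crit) → (AG send)))) = {s : some successor in {n0, n1, n3, n4, n6}} = {n0, n1, n2, n3, n4, n6}
n5 ∉ Sat(EX (AF ((busy ∨ crit) → (AG send)))) = {n0, n1, n2, n3, n4, n6}, so the formula does not hold at n5.

No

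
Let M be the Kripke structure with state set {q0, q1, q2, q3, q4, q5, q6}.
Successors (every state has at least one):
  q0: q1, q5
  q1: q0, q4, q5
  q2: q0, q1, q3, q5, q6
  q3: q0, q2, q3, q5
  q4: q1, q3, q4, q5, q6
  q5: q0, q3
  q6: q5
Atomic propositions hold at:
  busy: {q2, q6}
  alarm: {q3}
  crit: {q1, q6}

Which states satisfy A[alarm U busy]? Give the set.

{q2, q6}

A[alarm U busy]: least fixpoint, start Z0 = Sat(busy) = {q2, q6}, add states in Sat(alarm) with every successor in Z. Already a fixed point.
Sat(A[alarm U busy]) = {q2, q6}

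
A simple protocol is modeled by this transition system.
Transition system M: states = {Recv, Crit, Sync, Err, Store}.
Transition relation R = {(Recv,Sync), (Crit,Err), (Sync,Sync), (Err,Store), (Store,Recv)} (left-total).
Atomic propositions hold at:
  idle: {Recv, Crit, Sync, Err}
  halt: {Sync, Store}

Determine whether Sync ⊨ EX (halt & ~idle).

No

Sat(~idle) = {Store}
Sat(halt & ~idle) = {Store}
Sat(EX (halt & ~idle)) = {s : some successor in {Store}} = {Err}
Sync ∉ Sat(EX (halt & ~idle)) = {Err}, so the formula does not hold at Sync.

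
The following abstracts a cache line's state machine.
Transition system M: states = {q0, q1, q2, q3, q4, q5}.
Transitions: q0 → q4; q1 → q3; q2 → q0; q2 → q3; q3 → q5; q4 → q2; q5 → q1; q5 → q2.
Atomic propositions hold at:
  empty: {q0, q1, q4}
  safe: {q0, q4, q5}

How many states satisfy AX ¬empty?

3

Sat(¬empty) = {q2, q3, q5}
Sat(AX ¬empty) = {s : every successor in {q2, q3, q5}} = {q1, q3, q4}
|Sat(AX ¬empty)| = |{q1, q3, q4}| = 3.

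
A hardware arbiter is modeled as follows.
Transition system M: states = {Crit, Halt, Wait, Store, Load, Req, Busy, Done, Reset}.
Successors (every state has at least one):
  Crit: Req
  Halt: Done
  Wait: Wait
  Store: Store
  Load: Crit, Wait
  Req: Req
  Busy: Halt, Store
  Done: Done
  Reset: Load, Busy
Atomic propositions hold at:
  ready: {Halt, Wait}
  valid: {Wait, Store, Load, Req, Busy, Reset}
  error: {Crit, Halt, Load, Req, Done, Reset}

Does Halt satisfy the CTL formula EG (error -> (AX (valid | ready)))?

Sat(valid | ready) = {Halt, Wait, Store, Load, Req, Busy, Reset}
Sat(AX (valid | ready)) = {s : every successor in {Halt, Wait, Store, Load, Req, Busy, Reset}} = {Crit, Wait, Store, Req, Busy, Reset}
Sat(error -> (AX (valid | ready))) = {Crit, Wait, Store, Req, Busy, Reset}
EG (error -> (AX (valid | ready))): greatest fixpoint, start Z0 = {Crit, Wait, Store, Req, Busy, Reset}, keep only states in Sat with some successor in Z. Already a fixed point.
Sat(EG (error -> (AX (valid | ready)))) = {Crit, Wait, Store, Req, Busy, Reset}
Halt ∉ Sat(EG (error -> (AX (valid | ready)))) = {Crit, Wait, Store, Req, Busy, Reset}, so the formula does not hold at Halt.

No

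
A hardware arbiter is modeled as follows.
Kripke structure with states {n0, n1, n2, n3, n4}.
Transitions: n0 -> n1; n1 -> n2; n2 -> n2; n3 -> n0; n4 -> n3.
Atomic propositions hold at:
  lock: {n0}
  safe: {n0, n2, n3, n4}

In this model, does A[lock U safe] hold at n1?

No

A[lock U safe]: least fixpoint, start Z0 = Sat(safe) = {n0, n2, n3, n4}, add states in Sat(lock) with every successor in Z. Already a fixed point.
Sat(A[lock U safe]) = {n0, n2, n3, n4}
n1 ∉ Sat(A[lock U safe]) = {n0, n2, n3, n4}, so the formula does not hold at n1.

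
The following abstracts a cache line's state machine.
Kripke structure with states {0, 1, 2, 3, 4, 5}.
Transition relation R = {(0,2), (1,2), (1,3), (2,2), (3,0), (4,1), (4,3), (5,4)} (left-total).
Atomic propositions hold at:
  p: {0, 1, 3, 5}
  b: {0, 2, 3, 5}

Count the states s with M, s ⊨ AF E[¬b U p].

Sat(¬b) = {1, 4}
E[¬b U p]: least fixpoint, start Z0 = Sat(p) = {0, 1, 3, 5}, add states in Sat(¬b) with some successor in Z. Z1 = {0, 1, 3, 4, 5}; fixed.
Sat(E[¬b U p]) = {0, 1, 3, 4, 5}
AF E[¬b U p]: least fixpoint, start Z0 = {0, 1, 3, 4, 5}, add states with every successor in Z. Already a fixed point.
Sat(AF E[¬b U p]) = {0, 1, 3, 4, 5}
|Sat(AF E[¬b U p])| = |{0, 1, 3, 4, 5}| = 5.

5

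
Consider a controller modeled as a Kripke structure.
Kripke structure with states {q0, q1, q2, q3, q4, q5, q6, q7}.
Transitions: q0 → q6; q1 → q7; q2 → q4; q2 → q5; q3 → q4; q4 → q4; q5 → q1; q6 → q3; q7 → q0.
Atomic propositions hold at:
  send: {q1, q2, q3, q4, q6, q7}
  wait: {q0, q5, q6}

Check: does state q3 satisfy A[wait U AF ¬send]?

Sat(¬send) = {q0, q5}
AF ¬send: least fixpoint, start Z0 = {q0, q5}, add states with every successor in Z. Z1 = {q0, q5, q7}; Z2 = {q0, q1, q5, q7}; fixed.
Sat(AF ¬send) = {q0, q1, q5, q7}
A[wait U AF ¬send]: least fixpoint, start Z0 = Sat(AF ¬send) = {q0, q1, q5, q7}, add states in Sat(wait) with every successor in Z. Already a fixed point.
Sat(A[wait U AF ¬send]) = {q0, q1, q5, q7}
q3 ∉ Sat(A[wait U AF ¬send]) = {q0, q1, q5, q7}, so the formula does not hold at q3.

No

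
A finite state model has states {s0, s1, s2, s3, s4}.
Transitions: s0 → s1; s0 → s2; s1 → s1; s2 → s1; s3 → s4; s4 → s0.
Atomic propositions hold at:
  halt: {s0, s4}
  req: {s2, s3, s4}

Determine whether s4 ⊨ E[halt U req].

Yes

E[halt U req]: least fixpoint, start Z0 = Sat(req) = {s2, s3, s4}, add states in Sat(halt) with some successor in Z. Z1 = {s0, s2, s3, s4}; fixed.
Sat(E[halt U req]) = {s0, s2, s3, s4}
s4 ∈ Sat(E[halt U req]) = {s0, s2, s3, s4}, so the formula holds at s4.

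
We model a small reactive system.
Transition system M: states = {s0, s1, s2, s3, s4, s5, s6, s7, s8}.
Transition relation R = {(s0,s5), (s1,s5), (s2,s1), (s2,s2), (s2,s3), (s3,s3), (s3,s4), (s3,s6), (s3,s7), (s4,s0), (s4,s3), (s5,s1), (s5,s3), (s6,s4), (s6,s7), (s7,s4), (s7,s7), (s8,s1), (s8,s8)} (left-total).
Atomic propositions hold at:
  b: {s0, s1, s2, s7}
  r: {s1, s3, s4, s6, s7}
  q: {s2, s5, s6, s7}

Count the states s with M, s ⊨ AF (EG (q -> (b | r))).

Sat(b | r) = {s0, s1, s2, s3, s4, s6, s7}
Sat(q -> (b | r)) = {s0, s1, s2, s3, s4, s6, s7, s8}
EG (q -> (b | r)): greatest fixpoint, start Z0 = {s0, s1, s2, s3, s4, s6, s7, s8}, keep only states in Sat with some successor in Z. Z1 = {s2, s3, s4, s6, s7, s8}; fixed.
Sat(EG (q -> (b | r))) = {s2, s3, s4, s6, s7, s8}
AF (EG (q -> (b | r))): least fixpoint, start Z0 = {s2, s3, s4, s6, s7, s8}, add states with every successor in Z. Already a fixed point.
Sat(AF (EG (q -> (b | r)))) = {s2, s3, s4, s6, s7, s8}
|Sat(AF (EG (q -> (b | r))))| = |{s2, s3, s4, s6, s7, s8}| = 6.

6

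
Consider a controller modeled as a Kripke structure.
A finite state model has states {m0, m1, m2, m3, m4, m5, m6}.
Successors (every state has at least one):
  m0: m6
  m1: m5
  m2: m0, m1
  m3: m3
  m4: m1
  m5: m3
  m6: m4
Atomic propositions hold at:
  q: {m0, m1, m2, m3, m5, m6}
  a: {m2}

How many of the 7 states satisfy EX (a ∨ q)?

6

Sat(a ∨ q) = {m0, m1, m2, m3, m5, m6}
Sat(EX (a ∨ q)) = {s : some successor in {m0, m1, m2, m3, m5, m6}} = {m0, m1, m2, m3, m4, m5}
|Sat(EX (a ∨ q))| = |{m0, m1, m2, m3, m4, m5}| = 6.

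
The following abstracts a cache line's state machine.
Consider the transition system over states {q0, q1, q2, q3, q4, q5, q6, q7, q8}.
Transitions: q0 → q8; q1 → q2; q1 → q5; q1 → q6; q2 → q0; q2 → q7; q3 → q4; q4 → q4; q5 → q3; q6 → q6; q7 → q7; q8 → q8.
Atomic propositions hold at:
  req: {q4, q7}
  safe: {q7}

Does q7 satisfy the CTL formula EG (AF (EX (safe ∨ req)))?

Sat(safe ∨ req) = {q4, q7}
Sat(EX (safe ∨ req)) = {s : some successor in {q4, q7}} = {q2, q3, q4, q7}
AF (EX (safe ∨ req)): least fixpoint, start Z0 = {q2, q3, q4, q7}, add states with every successor in Z. Z1 = {q2, q3, q4, q5, q7}; fixed.
Sat(AF (EX (safe ∨ req))) = {q2, q3, q4, q5, q7}
EG (AF (EX (safe ∨ req))): greatest fixpoint, start Z0 = {q2, q3, q4, q5, q7}, keep only states in Sat with some successor in Z. Already a fixed point.
Sat(EG (AF (EX (safe ∨ req)))) = {q2, q3, q4, q5, q7}
q7 ∈ Sat(EG (AF (EX (safe ∨ req)))) = {q2, q3, q4, q5, q7}, so the formula holds at q7.

Yes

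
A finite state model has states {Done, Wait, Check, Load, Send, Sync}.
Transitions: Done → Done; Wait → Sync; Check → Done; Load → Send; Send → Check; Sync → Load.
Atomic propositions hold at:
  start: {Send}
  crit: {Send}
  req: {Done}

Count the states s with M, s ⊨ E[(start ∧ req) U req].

1

Sat(start ∧ req) = ∅
E[(start ∧ req) U req]: least fixpoint, start Z0 = Sat(req) = {Done}, add states in Sat(start ∧ req) with some successor in Z. Already a fixed point.
Sat(E[(start ∧ req) U req]) = {Done}
|Sat(E[(start ∧ req) U req])| = |{Done}| = 1.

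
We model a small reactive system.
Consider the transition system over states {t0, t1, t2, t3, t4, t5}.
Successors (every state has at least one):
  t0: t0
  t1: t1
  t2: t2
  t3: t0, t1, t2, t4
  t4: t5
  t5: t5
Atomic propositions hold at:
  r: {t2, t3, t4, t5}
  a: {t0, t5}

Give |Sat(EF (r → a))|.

5

Sat(r → a) = {t0, t1, t5}
EF (r → a): least fixpoint, start Z0 = {t0, t1, t5}, add states with some successor in Z. Z1 = {t0, t1, t3, t4, t5}; fixed.
Sat(EF (r → a)) = {t0, t1, t3, t4, t5}
|Sat(EF (r → a))| = |{t0, t1, t3, t4, t5}| = 5.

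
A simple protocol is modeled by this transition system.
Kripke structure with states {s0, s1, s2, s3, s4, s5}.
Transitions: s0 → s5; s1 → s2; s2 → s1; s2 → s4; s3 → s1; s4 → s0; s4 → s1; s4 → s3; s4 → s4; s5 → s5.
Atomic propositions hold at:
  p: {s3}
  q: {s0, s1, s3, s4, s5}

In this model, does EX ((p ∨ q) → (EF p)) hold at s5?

Sat(p ∨ q) = {s0, s1, s3, s4, s5}
EF p: least fixpoint, start Z0 = {s3}, add states with some successor in Z. Z1 = {s3, s4}; Z2 = {s2, s3, s4}; Z3 = {s1, s2, s3, s4}; fixed.
Sat(EF p) = {s1, s2, s3, s4}
Sat((p ∨ q) → (EF p)) = {s1, s2, s3, s4}
Sat(EX ((p ∨ q) → (EF p))) = {s : some successor in {s1, s2, s3, s4}} = {s1, s2, s3, s4}
s5 ∉ Sat(EX ((p ∨ q) → (EF p))) = {s1, s2, s3, s4}, so the formula does not hold at s5.

No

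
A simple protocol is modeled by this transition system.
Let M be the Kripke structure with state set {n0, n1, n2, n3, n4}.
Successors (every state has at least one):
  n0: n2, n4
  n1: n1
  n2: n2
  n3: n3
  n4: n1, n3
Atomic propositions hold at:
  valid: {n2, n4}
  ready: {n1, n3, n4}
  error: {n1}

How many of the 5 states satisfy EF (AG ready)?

4

AG ready: greatest fixpoint, start Z0 = {n1, n3, n4}, keep only states in Sat with every successor in Z. Already a fixed point.
Sat(AG ready) = {n1, n3, n4}
EF (AG ready): least fixpoint, start Z0 = {n1, n3, n4}, add states with some successor in Z. Z1 = {n0, n1, n3, n4}; fixed.
Sat(EF (AG ready)) = {n0, n1, n3, n4}
|Sat(EF (AG ready))| = |{n0, n1, n3, n4}| = 4.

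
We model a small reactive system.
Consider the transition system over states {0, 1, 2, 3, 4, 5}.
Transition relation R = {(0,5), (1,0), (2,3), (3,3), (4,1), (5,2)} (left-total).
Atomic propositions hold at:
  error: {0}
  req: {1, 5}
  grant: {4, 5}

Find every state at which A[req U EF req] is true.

{0, 1, 4, 5}

EF req: least fixpoint, start Z0 = {1, 5}, add states with some successor in Z. Z1 = {0, 1, 4, 5}; fixed.
Sat(EF req) = {0, 1, 4, 5}
A[req U EF req]: least fixpoint, start Z0 = Sat(EF req) = {0, 1, 4, 5}, add states in Sat(req) with every successor in Z. Already a fixed point.
Sat(A[req U EF req]) = {0, 1, 4, 5}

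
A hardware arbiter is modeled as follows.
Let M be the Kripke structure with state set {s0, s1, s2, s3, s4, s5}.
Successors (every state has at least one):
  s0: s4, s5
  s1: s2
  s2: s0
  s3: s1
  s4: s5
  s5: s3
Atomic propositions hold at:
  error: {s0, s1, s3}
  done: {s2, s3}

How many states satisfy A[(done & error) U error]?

Sat(done & error) = {s3}
A[(done & error) U error]: least fixpoint, start Z0 = Sat(error) = {s0, s1, s3}, add states in Sat(done & error) with every successor in Z. Already a fixed point.
Sat(A[(done & error) U error]) = {s0, s1, s3}
|Sat(A[(done & error) U error])| = |{s0, s1, s3}| = 3.

3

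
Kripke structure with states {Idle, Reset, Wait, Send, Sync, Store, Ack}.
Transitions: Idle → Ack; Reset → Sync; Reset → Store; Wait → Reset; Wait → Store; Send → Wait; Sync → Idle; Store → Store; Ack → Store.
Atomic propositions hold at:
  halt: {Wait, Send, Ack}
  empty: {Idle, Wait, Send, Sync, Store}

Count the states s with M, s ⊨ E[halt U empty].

6

E[halt U empty]: least fixpoint, start Z0 = Sat(empty) = {Idle, Wait, Send, Sync, Store}, add states in Sat(halt) with some successor in Z. Z1 = {Idle, Wait, Send, Sync, Store, Ack}; fixed.
Sat(E[halt U empty]) = {Idle, Wait, Send, Sync, Store, Ack}
|Sat(E[halt U empty])| = |{Idle, Wait, Send, Sync, Store, Ack}| = 6.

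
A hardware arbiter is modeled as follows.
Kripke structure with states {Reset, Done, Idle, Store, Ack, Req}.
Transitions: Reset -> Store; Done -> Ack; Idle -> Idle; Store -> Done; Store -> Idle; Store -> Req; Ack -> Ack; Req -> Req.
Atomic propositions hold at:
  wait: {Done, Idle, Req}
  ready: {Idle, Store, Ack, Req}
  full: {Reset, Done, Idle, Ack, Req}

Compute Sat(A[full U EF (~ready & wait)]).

{Reset, Done, Store}

Sat(~ready) = {Reset, Done}
Sat(~ready & wait) = {Done}
EF (~ready & wait): least fixpoint, start Z0 = {Done}, add states with some successor in Z. Z1 = {Done, Store}; Z2 = {Reset, Done, Store}; fixed.
Sat(EF (~ready & wait)) = {Reset, Done, Store}
A[full U EF (~ready & wait)]: least fixpoint, start Z0 = Sat(EF (~ready & wait)) = {Reset, Done, Store}, add states in Sat(full) with every successor in Z. Already a fixed point.
Sat(A[full U EF (~ready & wait)]) = {Reset, Done, Store}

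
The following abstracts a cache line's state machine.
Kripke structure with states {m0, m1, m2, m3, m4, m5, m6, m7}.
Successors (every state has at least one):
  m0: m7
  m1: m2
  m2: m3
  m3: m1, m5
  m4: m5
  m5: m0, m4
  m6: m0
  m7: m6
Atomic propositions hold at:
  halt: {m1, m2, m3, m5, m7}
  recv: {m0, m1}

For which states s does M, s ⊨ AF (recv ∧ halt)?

Sat(recv ∧ halt) = {m1}
AF (recv ∧ halt): least fixpoint, start Z0 = {m1}, add states with every successor in Z. Already a fixed point.
Sat(AF (recv ∧ halt)) = {m1}

{m1}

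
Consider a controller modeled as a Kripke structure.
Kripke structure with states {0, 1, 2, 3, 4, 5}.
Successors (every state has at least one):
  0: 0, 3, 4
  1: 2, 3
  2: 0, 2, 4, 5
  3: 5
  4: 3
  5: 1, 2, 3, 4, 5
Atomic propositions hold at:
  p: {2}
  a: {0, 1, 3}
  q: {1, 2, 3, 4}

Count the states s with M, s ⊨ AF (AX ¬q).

Sat(¬q) = {0, 5}
Sat(AX ¬q) = {s : every successor in {0, 5}} = {3}
AF (AX ¬q): least fixpoint, start Z0 = {3}, add states with every successor in Z. Z1 = {3, 4}; fixed.
Sat(AF (AX ¬q)) = {3, 4}
|Sat(AF (AX ¬q))| = |{3, 4}| = 2.

2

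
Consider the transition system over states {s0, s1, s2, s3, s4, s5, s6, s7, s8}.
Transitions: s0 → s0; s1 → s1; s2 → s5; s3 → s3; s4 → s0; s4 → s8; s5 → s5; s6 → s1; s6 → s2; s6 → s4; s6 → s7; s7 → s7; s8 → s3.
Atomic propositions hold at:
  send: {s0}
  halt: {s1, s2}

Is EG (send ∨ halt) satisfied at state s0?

Yes

Sat(send ∨ halt) = {s0, s1, s2}
EG (send ∨ halt): greatest fixpoint, start Z0 = {s0, s1, s2}, keep only states in Sat with some successor in Z. Z1 = {s0, s1}; fixed.
Sat(EG (send ∨ halt)) = {s0, s1}
s0 ∈ Sat(EG (send ∨ halt)) = {s0, s1}, so the formula holds at s0.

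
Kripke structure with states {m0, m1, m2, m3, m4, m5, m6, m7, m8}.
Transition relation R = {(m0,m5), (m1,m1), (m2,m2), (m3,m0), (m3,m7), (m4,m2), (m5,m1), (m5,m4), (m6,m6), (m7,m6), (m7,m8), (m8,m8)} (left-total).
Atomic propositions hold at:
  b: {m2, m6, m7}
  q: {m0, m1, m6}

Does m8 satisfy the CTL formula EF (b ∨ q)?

Sat(b ∨ q) = {m0, m1, m2, m6, m7}
EF (b ∨ q): least fixpoint, start Z0 = {m0, m1, m2, m6, m7}, add states with some successor in Z. Z1 = {m0, m1, m2, m3, m4, m5, m6, m7}; fixed.
Sat(EF (b ∨ q)) = {m0, m1, m2, m3, m4, m5, m6, m7}
m8 ∉ Sat(EF (b ∨ q)) = {m0, m1, m2, m3, m4, m5, m6, m7}, so the formula does not hold at m8.

No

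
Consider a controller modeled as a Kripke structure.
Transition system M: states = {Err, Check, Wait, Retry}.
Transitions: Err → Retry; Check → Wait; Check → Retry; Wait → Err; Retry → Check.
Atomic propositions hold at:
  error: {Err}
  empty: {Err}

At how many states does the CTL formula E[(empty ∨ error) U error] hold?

Sat(empty ∨ error) = {Err}
E[(empty ∨ error) U error]: least fixpoint, start Z0 = Sat(error) = {Err}, add states in Sat(empty ∨ error) with some successor in Z. Already a fixed point.
Sat(E[(empty ∨ error) U error]) = {Err}
|Sat(E[(empty ∨ error) U error])| = |{Err}| = 1.

1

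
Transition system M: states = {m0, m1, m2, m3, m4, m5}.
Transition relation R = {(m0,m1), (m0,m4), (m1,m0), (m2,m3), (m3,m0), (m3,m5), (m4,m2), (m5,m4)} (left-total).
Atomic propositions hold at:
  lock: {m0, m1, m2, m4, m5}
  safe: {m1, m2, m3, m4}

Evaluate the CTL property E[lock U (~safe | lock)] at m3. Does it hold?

Sat(~safe) = {m0, m5}
Sat(~safe | lock) = {m0, m1, m2, m4, m5}
E[lock U (~safe | lock)]: least fixpoint, start Z0 = Sat((~safe | lock)) = {m0, m1, m2, m4, m5}, add states in Sat(lock) with some successor in Z. Already a fixed point.
Sat(E[lock U (~safe | lock)]) = {m0, m1, m2, m4, m5}
m3 ∉ Sat(E[lock U (~safe | lock)]) = {m0, m1, m2, m4, m5}, so the formula does not hold at m3.

No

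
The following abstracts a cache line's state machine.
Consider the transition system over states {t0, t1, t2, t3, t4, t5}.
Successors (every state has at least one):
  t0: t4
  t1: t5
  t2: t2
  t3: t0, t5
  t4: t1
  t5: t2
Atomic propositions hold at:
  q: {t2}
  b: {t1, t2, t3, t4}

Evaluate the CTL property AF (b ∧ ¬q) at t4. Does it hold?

Sat(¬q) = {t0, t1, t3, t4, t5}
Sat(b ∧ ¬q) = {t1, t3, t4}
AF (b ∧ ¬q): least fixpoint, start Z0 = {t1, t3, t4}, add states with every successor in Z. Z1 = {t0, t1, t3, t4}; fixed.
Sat(AF (b ∧ ¬q)) = {t0, t1, t3, t4}
t4 ∈ Sat(AF (b ∧ ¬q)) = {t0, t1, t3, t4}, so the formula holds at t4.

Yes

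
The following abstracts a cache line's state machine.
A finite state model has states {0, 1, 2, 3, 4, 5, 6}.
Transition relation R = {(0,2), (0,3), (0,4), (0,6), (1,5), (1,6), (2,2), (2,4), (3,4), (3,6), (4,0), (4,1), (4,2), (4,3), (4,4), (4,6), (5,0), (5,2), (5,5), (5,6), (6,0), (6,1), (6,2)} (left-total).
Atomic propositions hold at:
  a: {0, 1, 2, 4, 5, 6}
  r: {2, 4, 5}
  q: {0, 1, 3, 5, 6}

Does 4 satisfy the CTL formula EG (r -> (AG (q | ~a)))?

Sat(~a) = {3}
Sat(q | ~a) = {0, 1, 3, 5, 6}
AG (q | ~a): greatest fixpoint, start Z0 = {0, 1, 3, 5, 6}, keep only states in Sat with every successor in Z. Z1 = {1}; Z2 = ∅; fixed.
Sat(AG (q | ~a)) = ∅
Sat(r -> (AG (q | ~a))) = {0, 1, 3, 6}
EG (r -> (AG (q | ~a))): greatest fixpoint, start Z0 = {0, 1, 3, 6}, keep only states in Sat with some successor in Z. Already a fixed point.
Sat(EG (r -> (AG (q | ~a)))) = {0, 1, 3, 6}
4 ∉ Sat(EG (r -> (AG (q | ~a)))) = {0, 1, 3, 6}, so the formula does not hold at 4.

No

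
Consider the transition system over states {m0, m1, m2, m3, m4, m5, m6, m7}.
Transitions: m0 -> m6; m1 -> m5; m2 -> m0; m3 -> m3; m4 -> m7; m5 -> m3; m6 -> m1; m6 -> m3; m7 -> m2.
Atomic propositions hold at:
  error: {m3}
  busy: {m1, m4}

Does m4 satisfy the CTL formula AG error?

AG error: greatest fixpoint, start Z0 = {m3}, keep only states in Sat with every successor in Z. Already a fixed point.
Sat(AG error) = {m3}
m4 ∉ Sat(AG error) = {m3}, so the formula does not hold at m4.

No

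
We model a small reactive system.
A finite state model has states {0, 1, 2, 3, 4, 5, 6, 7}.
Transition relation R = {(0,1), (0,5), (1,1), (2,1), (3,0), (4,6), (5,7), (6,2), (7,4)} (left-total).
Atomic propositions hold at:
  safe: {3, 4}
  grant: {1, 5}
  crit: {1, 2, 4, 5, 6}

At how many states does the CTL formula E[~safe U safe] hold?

5

Sat(~safe) = {0, 1, 2, 5, 6, 7}
E[~safe U safe]: least fixpoint, start Z0 = Sat(safe) = {3, 4}, add states in Sat(~safe) with some successor in Z. Z1 = {3, 4, 7}; Z2 = {3, 4, 5, 7}; Z3 = {0, 3, 4, 5, 7}; fixed.
Sat(E[~safe U safe]) = {0, 3, 4, 5, 7}
|Sat(E[~safe U safe])| = |{0, 3, 4, 5, 7}| = 5.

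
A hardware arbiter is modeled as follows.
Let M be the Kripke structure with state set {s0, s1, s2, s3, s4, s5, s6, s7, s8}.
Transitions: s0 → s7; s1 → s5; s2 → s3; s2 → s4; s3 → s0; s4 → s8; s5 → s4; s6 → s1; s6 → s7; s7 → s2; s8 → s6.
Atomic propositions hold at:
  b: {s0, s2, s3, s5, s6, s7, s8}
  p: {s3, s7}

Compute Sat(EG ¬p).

Sat(¬p) = {s0, s1, s2, s4, s5, s6, s8}
EG ¬p: greatest fixpoint, start Z0 = {s0, s1, s2, s4, s5, s6, s8}, keep only states in Sat with some successor in Z. Z1 = {s1, s2, s4, s5, s6, s8}; fixed.
Sat(EG ¬p) = {s1, s2, s4, s5, s6, s8}

{s1, s2, s4, s5, s6, s8}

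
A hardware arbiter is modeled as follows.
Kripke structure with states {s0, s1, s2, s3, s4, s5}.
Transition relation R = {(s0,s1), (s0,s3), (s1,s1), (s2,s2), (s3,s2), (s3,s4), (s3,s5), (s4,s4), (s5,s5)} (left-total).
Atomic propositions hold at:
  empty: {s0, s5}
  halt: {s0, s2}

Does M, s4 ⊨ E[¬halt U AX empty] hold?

Sat(¬halt) = {s1, s3, s4, s5}
Sat(AX empty) = {s : every successor in {s0, s5}} = {s5}
E[¬halt U AX empty]: least fixpoint, start Z0 = Sat(AX empty) = {s5}, add states in Sat(¬halt) with some successor in Z. Z1 = {s3, s5}; fixed.
Sat(E[¬halt U AX empty]) = {s3, s5}
s4 ∉ Sat(E[¬halt U AX empty]) = {s3, s5}, so the formula does not hold at s4.

No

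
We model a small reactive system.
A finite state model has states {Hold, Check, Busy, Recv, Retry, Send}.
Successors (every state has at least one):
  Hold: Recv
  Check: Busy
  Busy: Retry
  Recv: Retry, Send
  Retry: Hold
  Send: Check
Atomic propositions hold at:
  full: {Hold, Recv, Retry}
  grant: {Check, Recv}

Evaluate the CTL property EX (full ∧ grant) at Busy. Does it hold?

Sat(full ∧ grant) = {Recv}
Sat(EX (full ∧ grant)) = {s : some successor in {Recv}} = {Hold}
Busy ∉ Sat(EX (full ∧ grant)) = {Hold}, so the formula does not hold at Busy.

No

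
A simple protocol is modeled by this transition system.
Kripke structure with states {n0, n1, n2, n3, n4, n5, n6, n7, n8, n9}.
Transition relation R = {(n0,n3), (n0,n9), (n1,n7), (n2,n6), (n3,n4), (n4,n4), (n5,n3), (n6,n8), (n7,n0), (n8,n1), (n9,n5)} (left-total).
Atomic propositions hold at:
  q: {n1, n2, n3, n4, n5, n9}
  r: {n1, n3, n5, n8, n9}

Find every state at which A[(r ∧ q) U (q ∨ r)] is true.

Sat(r ∧ q) = {n1, n3, n5, n9}
Sat(q ∨ r) = {n1, n2, n3, n4, n5, n8, n9}
A[(r ∧ q) U (q ∨ r)]: least fixpoint, start Z0 = Sat((q ∨ r)) = {n1, n2, n3, n4, n5, n8, n9}, add states in Sat(r ∧ q) with every successor in Z. Already a fixed point.
Sat(A[(r ∧ q) U (q ∨ r)]) = {n1, n2, n3, n4, n5, n8, n9}

{n1, n2, n3, n4, n5, n8, n9}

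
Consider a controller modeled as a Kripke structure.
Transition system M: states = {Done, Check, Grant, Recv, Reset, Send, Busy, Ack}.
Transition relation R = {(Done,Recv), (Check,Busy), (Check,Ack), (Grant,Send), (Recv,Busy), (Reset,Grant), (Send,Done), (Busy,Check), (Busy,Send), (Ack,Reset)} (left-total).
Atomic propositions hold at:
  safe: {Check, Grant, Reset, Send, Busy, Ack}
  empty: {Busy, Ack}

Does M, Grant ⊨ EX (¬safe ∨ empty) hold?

No

Sat(¬safe) = {Done, Recv}
Sat(¬safe ∨ empty) = {Done, Recv, Busy, Ack}
Sat(EX (¬safe ∨ empty)) = {s : some successor in {Done, Recv, Busy, Ack}} = {Done, Check, Recv, Send}
Grant ∉ Sat(EX (¬safe ∨ empty)) = {Done, Check, Recv, Send}, so the formula does not hold at Grant.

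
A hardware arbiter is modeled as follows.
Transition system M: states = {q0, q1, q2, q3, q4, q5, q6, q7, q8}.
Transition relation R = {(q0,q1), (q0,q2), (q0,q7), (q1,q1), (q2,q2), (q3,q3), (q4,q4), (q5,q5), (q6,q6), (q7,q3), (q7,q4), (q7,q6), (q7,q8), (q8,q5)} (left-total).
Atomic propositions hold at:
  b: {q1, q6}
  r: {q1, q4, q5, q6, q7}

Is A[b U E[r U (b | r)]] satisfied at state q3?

Sat(b | r) = {q1, q4, q5, q6, q7}
E[r U (b | r)]: least fixpoint, start Z0 = Sat((b | r)) = {q1, q4, q5, q6, q7}, add states in Sat(r) with some successor in Z. Already a fixed point.
Sat(E[r U (b | r)]) = {q1, q4, q5, q6, q7}
A[b U E[r U (b | r)]]: least fixpoint, start Z0 = Sat(E[r U (b | r)]) = {q1, q4, q5, q6, q7}, add states in Sat(b) with every successor in Z. Already a fixed point.
Sat(A[b U E[r U (b | r)]]) = {q1, q4, q5, q6, q7}
q3 ∉ Sat(A[b U E[r U (b | r)]]) = {q1, q4, q5, q6, q7}, so the formula does not hold at q3.

No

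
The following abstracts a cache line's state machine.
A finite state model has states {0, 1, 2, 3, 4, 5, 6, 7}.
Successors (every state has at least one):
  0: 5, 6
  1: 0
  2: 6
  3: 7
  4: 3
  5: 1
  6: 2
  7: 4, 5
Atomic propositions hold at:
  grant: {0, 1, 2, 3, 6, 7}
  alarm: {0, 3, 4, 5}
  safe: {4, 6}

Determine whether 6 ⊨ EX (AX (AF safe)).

AF safe: least fixpoint, start Z0 = {4, 6}, add states with every successor in Z. Z1 = {2, 4, 6}; fixed.
Sat(AF safe) = {2, 4, 6}
Sat(AX (AF safe)) = {s : every successor in {2, 4, 6}} = {2, 6}
Sat(EX (AX (AF safe))) = {s : some successor in {2, 6}} = {0, 2, 6}
6 ∈ Sat(EX (AX (AF safe))) = {0, 2, 6}, so the formula holds at 6.

Yes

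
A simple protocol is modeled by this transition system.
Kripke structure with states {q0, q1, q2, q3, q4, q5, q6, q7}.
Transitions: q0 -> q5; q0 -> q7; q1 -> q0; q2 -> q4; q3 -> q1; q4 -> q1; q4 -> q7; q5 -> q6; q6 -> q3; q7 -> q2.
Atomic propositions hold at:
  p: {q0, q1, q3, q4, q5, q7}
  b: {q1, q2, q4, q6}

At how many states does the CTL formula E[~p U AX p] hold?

Sat(~p) = {q2, q6}
Sat(AX p) = {s : every successor in {q0, q1, q3, q4, q5, q7}} = {q0, q1, q2, q3, q4, q6}
E[~p U AX p]: least fixpoint, start Z0 = Sat(AX p) = {q0, q1, q2, q3, q4, q6}, add states in Sat(~p) with some successor in Z. Already a fixed point.
Sat(E[~p U AX p]) = {q0, q1, q2, q3, q4, q6}
|Sat(E[~p U AX p])| = |{q0, q1, q2, q3, q4, q6}| = 6.

6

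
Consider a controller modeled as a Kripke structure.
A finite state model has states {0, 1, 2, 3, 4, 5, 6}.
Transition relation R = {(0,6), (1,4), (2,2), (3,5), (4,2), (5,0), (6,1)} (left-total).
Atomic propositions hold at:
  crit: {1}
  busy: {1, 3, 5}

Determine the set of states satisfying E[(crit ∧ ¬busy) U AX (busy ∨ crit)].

{3, 6}

Sat(¬busy) = {0, 2, 4, 6}
Sat(crit ∧ ¬busy) = ∅
Sat(busy ∨ crit) = {1, 3, 5}
Sat(AX (busy ∨ crit)) = {s : every successor in {1, 3, 5}} = {3, 6}
E[(crit ∧ ¬busy) U AX (busy ∨ crit)]: least fixpoint, start Z0 = Sat(AX (busy ∨ crit)) = {3, 6}, add states in Sat(crit ∧ ¬busy) with some successor in Z. Already a fixed point.
Sat(E[(crit ∧ ¬busy) U AX (busy ∨ crit)]) = {3, 6}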